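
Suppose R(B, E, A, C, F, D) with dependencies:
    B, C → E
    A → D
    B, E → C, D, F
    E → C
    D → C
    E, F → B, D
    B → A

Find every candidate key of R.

{B}⁺ = {A, B, C, D, E, F}, which is every attribute, so {B} is a candidate key.
{E, F}⁺ = {A, B, C, D, E, F}, which is every attribute, so {E, F} is a candidate key.
Any other superkey properly contains one of these, so there are no further candidate keys.

{B}, {E, F}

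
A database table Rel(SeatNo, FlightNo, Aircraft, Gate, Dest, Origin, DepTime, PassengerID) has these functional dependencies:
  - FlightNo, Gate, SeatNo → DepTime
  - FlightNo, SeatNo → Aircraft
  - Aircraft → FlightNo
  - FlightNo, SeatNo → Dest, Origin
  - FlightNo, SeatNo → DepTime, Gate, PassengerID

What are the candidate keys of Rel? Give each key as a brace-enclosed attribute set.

{SeatNo} never appears on the right of any FD, so every key must include it.
{Aircraft, SeatNo} is a candidate key since {Aircraft, SeatNo}⁺ = {Aircraft, DepTime, Dest, FlightNo, Gate, Origin, PassengerID, SeatNo} covers every attribute.
{FlightNo, SeatNo} is a candidate key since {FlightNo, SeatNo}⁺ = {Aircraft, DepTime, Dest, FlightNo, Gate, Origin, PassengerID, SeatNo} covers every attribute.
No proper subset of any of these is a key, and no other minimal superkey exists.

{Aircraft, SeatNo}, {FlightNo, SeatNo}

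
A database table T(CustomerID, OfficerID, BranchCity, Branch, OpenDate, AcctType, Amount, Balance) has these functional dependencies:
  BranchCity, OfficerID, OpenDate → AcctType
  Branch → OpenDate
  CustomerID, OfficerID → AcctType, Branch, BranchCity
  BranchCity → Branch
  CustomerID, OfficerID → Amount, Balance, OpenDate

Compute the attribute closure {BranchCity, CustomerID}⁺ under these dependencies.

{Branch, BranchCity, CustomerID, OpenDate}

Start with {BranchCity, CustomerID}.
BranchCity → Branch applies; add {Branch} → now {Branch, BranchCity, CustomerID}.
Branch → OpenDate applies; add {OpenDate} → now {Branch, BranchCity, CustomerID, OpenDate}.
No further FD applies.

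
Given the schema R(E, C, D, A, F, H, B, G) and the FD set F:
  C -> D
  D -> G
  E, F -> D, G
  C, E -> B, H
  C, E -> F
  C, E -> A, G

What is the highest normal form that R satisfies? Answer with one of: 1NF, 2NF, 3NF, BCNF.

1NF

Candidate key: {C, E}. Prime attributes: {C, E}.
C -> D: {C}⁺ = {C, D, G}, which is not all of the attributes, so the left side is not a superkey — BCNF is violated.
C -> D determines the non-prime attribute {D} from a non-superkey — 3NF is violated.
{C} is a proper subset of the key {C, E}, and {C}⁺ contains the non-prime attributes {D, G} — a partial dependency, so 2NF is violated.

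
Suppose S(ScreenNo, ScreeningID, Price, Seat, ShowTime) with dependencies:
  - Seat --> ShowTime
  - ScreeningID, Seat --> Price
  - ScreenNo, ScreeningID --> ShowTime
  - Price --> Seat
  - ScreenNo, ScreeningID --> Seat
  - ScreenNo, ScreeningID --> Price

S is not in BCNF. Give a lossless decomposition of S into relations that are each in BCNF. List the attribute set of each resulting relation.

{Price, ScreeningID}; {Price, Seat}; {ScreenNo, ScreeningID, Seat}; {Seat, ShowTime}

Candidate key of the original relation: {ScreenNo, ScreeningID}.
{Price, ScreenNo, ScreeningID, Seat, ShowTime}: {Seat} determines {Seat, ShowTime} here but is not a superkey — split on Seat --> ShowTime, giving {Seat, ShowTime} and {Price, ScreenNo, ScreeningID, Seat}.
{Seat, ShowTime} has no BCNF violation.
{Price, ScreenNo, ScreeningID, Seat}: {ScreeningID, Seat} determines {Price, ScreeningID, Seat} here but is not a superkey — split on ScreeningID, Seat --> Price, giving {Price, ScreeningID, Seat} and {ScreenNo, ScreeningID, Seat}.
{Price, ScreeningID, Seat}: {Price} determines {Price, Seat} here but is not a superkey — split on Price --> Seat, giving {Price, Seat} and {Price, ScreeningID}.
{Price, Seat} has no BCNF violation.
{Price, ScreeningID} has no BCNF violation.
{ScreenNo, ScreeningID, Seat} has no BCNF violation.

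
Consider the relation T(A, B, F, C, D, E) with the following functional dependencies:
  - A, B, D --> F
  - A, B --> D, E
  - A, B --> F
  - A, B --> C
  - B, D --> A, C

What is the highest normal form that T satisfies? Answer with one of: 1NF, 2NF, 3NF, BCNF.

Candidate keys: {A, B}, {B, D}. Prime attributes: {A, B, D}.
The left-hand side of every FD is a superkey, so BCNF is satisfied.

BCNF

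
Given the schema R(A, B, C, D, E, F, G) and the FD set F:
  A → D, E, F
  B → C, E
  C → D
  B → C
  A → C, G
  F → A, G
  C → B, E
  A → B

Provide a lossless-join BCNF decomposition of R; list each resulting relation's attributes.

{A, B, F, G}; {B, C, D, E}

Candidate keys of the original relation: {A}, {F}.
Within {A, B, C, D, E, F, G}: {B}⁺ ∩ {A, B, C, D, E, F, G} = {B, C, D, E}, not the whole set, so B → C, D, E violates BCNF; decompose into {B, C, D, E} and {A, B, F, G}.
{B, C, D, E} has no BCNF violation.
{A, B, F, G} has no BCNF violation.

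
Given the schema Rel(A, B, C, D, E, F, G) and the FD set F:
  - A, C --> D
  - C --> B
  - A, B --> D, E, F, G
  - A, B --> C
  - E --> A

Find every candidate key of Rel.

Closure of {A, B} is {A, B, C, D, E, F, G}, the whole schema; {A, B} is a candidate key.
Closure of {A, C} is {A, B, C, D, E, F, G}, the whole schema; {A, C} is a candidate key.
Closure of {B, E} is {A, B, C, D, E, F, G}, the whole schema; {B, E} is a candidate key.
Closure of {C, E} is {A, B, C, D, E, F, G}, the whole schema; {C, E} is a candidate key.
These are minimal and exhaustive — every other superkey contains one of them.

{A, B}, {A, C}, {B, E}, {C, E}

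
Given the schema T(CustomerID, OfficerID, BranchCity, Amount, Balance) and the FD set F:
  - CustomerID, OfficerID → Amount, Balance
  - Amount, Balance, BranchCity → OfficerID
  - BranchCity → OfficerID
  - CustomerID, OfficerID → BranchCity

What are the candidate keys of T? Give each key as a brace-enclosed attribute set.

{CustomerID} never appears on the right of any FD, so every key must include it.
{BranchCity, CustomerID}⁺ = {Amount, Balance, BranchCity, CustomerID, OfficerID}, which is every attribute, so {BranchCity, CustomerID} is a candidate key.
{CustomerID, OfficerID}⁺ = {Amount, Balance, BranchCity, CustomerID, OfficerID}, which is every attribute, so {CustomerID, OfficerID} is a candidate key.
These are minimal and exhaustive — every other superkey contains one of them.

{BranchCity, CustomerID}, {CustomerID, OfficerID}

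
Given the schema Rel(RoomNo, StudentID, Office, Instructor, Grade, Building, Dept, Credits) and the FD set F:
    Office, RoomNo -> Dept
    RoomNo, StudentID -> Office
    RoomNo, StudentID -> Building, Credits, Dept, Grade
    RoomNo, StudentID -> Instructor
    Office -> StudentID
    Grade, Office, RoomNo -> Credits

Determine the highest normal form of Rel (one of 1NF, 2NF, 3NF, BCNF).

3NF

Candidate keys: {Office, RoomNo}, {RoomNo, StudentID}. Prime attributes: {Office, RoomNo, StudentID}.
Office -> StudentID breaks BCNF: {Office}⁺ = {Office, StudentID}, so {Office} is not a superkey.
But every attribute on its right side ({StudentID}) is prime, and the same holds for every other non-superkey FD, so 3NF still holds.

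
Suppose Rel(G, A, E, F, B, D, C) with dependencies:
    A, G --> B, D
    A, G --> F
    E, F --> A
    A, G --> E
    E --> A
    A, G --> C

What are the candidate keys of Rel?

{A, G}, {E, G}

No FD produces {G}, so it must be in every candidate key.
{A, G} is a candidate key since {A, G}⁺ = {A, B, C, D, E, F, G} covers every attribute.
{E, G} is a candidate key since {E, G}⁺ = {A, B, C, D, E, F, G} covers every attribute.
These are minimal and exhaustive — every other superkey contains one of them.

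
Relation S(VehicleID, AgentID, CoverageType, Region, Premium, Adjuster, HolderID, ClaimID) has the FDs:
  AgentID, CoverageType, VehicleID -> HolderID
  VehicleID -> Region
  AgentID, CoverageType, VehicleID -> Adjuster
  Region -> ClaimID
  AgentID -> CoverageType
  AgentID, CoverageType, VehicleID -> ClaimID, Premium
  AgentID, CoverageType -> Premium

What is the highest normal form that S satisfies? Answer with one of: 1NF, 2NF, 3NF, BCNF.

1NF

Candidate key: {AgentID, VehicleID}. Prime attributes: {AgentID, VehicleID}.
VehicleID -> Region: {VehicleID}⁺ = {ClaimID, Region, VehicleID}, which is not all of the attributes, so the left side is not a superkey — BCNF is violated.
Because {Region} is non-prime and the left side of VehicleID -> Region is not a superkey, the relation is not in 3NF.
{AgentID} is a proper subset of the key {AgentID, VehicleID}, and {AgentID}⁺ contains the non-prime attributes {CoverageType, Premium} — a partial dependency, so 2NF is violated.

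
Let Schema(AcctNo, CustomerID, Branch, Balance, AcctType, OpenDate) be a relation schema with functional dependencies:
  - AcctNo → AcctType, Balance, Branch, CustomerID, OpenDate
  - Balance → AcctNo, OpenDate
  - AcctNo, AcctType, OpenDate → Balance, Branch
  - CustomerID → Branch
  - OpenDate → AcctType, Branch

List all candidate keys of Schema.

{AcctNo}, {Balance}

{AcctNo}⁺ = {AcctNo, AcctType, Balance, Branch, CustomerID, OpenDate}, which is every attribute, so {AcctNo} is a candidate key.
{Balance}⁺ = {AcctNo, AcctType, Balance, Branch, CustomerID, OpenDate}, which is every attribute, so {Balance} is a candidate key.
Any other superkey properly contains one of these, so there are no further candidate keys.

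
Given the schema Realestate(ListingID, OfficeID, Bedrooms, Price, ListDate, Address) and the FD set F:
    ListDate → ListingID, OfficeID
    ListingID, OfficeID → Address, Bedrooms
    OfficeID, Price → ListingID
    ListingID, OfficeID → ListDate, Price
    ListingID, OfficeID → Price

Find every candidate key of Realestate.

Closure of {ListDate} is {Address, Bedrooms, ListDate, ListingID, OfficeID, Price}, the whole schema; {ListDate} is a candidate key.
Closure of {ListingID, OfficeID} is {Address, Bedrooms, ListDate, ListingID, OfficeID, Price}, the whole schema; {ListingID, OfficeID} is a candidate key.
Closure of {OfficeID, Price} is {Address, Bedrooms, ListDate, ListingID, OfficeID, Price}, the whole schema; {OfficeID, Price} is a candidate key.
Any other superkey properly contains one of these, so there are no further candidate keys.

{ListDate}, {ListingID, OfficeID}, {OfficeID, Price}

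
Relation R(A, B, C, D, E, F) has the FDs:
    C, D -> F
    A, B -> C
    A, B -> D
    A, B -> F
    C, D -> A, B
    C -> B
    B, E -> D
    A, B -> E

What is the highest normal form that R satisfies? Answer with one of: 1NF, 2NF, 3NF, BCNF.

3NF

Candidate keys: {A, B}, {A, C}, {C, D}, {C, E}. Prime attributes: {A, B, C, D, E}.
For C -> B we have {C}⁺ = {B, C}; {C} is not a superkey, so BCNF fails.
But every attribute on its right side ({B}) is prime, and the same holds for every other non-superkey FD, so 3NF still holds.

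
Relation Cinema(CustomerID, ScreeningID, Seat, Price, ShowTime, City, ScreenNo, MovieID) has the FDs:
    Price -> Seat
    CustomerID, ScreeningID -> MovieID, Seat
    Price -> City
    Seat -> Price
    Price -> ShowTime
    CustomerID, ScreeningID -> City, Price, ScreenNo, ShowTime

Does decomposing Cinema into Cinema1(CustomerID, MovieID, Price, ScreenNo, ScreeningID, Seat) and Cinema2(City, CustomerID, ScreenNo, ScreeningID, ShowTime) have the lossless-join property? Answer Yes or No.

Yes

The shared attributes are {CustomerID, ScreenNo, ScreeningID} and {CustomerID, ScreenNo, ScreeningID}⁺ = {City, CustomerID, MovieID, Price, ScreenNo, ScreeningID, Seat, ShowTime}.
This includes all of Cinema1, so the common attributes are a superkey of Cinema1 — the join is lossless.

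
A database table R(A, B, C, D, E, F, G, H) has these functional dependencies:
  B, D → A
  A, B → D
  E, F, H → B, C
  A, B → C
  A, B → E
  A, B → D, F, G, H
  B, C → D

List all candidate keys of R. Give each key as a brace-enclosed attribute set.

{A, B}⁺ = {A, B, C, D, E, F, G, H}, which is every attribute, so {A, B} is a candidate key.
{B, C}⁺ = {A, B, C, D, E, F, G, H}, which is every attribute, so {B, C} is a candidate key.
{B, D}⁺ = {A, B, C, D, E, F, G, H}, which is every attribute, so {B, D} is a candidate key.
{E, F, H}⁺ = {A, B, C, D, E, F, G, H}, which is every attribute, so {E, F, H} is a candidate key.
Any other superkey properly contains one of these, so there are no further candidate keys.

{A, B}, {B, C}, {B, D}, {E, F, H}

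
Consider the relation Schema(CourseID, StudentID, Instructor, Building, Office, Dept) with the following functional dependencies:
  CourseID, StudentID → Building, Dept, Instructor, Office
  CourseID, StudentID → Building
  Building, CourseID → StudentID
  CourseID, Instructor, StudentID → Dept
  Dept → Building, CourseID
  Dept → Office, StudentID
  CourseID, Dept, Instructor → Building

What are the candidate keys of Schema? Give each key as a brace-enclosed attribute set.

{Building, CourseID}, {CourseID, StudentID}, {Dept}

{Dept}⁺ = {Building, CourseID, Dept, Instructor, Office, StudentID}, which is every attribute, so {Dept} is a candidate key.
{Building, CourseID}⁺ = {Building, CourseID, Dept, Instructor, Office, StudentID}, which is every attribute, so {Building, CourseID} is a candidate key.
{CourseID, StudentID}⁺ = {Building, CourseID, Dept, Instructor, Office, StudentID}, which is every attribute, so {CourseID, StudentID} is a candidate key.
Any other superkey properly contains one of these, so there are no further candidate keys.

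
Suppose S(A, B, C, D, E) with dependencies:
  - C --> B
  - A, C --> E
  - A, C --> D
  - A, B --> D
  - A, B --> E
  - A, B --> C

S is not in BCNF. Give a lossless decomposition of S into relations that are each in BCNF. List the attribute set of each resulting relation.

Candidate keys of the original relation: {A, B}, {A, C}.
{A, B, C, D, E}: {C} determines {B, C} here but is not a superkey — split on C --> B, giving {B, C} and {A, C, D, E}.
{B, C}: every determinant is a superkey — BCNF.
{A, C, D, E}: every determinant is a superkey — BCNF.

{A, C, D, E}; {B, C}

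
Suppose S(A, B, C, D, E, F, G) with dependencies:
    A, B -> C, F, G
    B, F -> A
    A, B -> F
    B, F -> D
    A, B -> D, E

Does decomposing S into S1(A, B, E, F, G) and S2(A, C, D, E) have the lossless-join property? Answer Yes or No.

Common attributes: {A, E}; their closure is {A, E}.
The closure covers neither S1 nor S2 entirely; the join is not lossless.

No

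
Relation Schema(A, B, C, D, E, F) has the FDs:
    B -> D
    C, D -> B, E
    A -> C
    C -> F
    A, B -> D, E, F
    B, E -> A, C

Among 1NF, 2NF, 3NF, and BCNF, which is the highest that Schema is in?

Candidate keys: {A, B}, {A, D}, {B, C}, {B, E}, {C, D}. Prime attributes: {A, B, C, D, E}.
For B -> D we have {B}⁺ = {B, D}; {B} is not a superkey, so BCNF fails.
C -> F has non-prime {F} on the right and a non-superkey on the left, so 3NF fails.
The proper key subset {A} of {A, B} determines non-prime {F}, so the relation is not even in 2NF.

1NF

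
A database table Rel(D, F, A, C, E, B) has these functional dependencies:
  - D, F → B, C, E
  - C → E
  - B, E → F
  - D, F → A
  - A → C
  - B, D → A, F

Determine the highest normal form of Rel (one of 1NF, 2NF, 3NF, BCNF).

2NF

Candidate keys: {B, D}, {D, F}. Prime attributes: {B, D, F}.
C → E breaks BCNF: {C}⁺ = {C, E}, so {C} is not a superkey.
C → E determines the non-prime attribute {E} from a non-superkey — 3NF is violated.
No non-prime attribute depends on a proper subset of any candidate key, so 2NF holds.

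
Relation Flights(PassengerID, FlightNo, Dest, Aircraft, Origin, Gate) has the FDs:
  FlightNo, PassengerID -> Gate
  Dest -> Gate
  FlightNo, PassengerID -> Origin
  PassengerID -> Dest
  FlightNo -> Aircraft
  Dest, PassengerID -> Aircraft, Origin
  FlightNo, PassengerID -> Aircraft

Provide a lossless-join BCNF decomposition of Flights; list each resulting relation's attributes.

Candidate key of the original relation: {FlightNo, PassengerID}.
In {Aircraft, Dest, FlightNo, Gate, Origin, PassengerID}, {Dest} is not a superkey ({Dest}⁺ restricted to this set is {Dest, Gate}), so split on Dest -> Gate into {Dest, Gate} and {Aircraft, Dest, FlightNo, Origin, PassengerID}.
{Dest, Gate}: every determinant is a superkey — BCNF.
In {Aircraft, Dest, FlightNo, Origin, PassengerID}, {PassengerID} is not a superkey ({PassengerID}⁺ restricted to this set is {Aircraft, Dest, Origin, PassengerID}), so split on PassengerID -> Aircraft, Dest, Origin into {Aircraft, Dest, Origin, PassengerID} and {FlightNo, PassengerID}.
{Aircraft, Dest, Origin, PassengerID}: every determinant is a superkey — BCNF.
{FlightNo, PassengerID}: every determinant is a superkey — BCNF.

{Aircraft, Dest, Origin, PassengerID}; {Dest, Gate}; {FlightNo, PassengerID}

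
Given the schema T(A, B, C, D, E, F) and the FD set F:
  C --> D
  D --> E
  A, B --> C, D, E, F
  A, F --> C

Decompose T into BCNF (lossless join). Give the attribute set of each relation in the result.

Candidate key of the original relation: {A, B}.
{A, B, C, D, E, F}: {C} determines {C, D, E} here but is not a superkey — split on C --> D, E, giving {C, D, E} and {A, B, C, F}.
{C, D, E}: {D} determines {D, E} here but is not a superkey — split on D --> E, giving {D, E} and {C, D}.
{D, E} is in BCNF.
{C, D} is in BCNF.
{A, B, C, F}: {A, F} determines {A, C, F} here but is not a superkey — split on A, F --> C, giving {A, C, F} and {A, B, F}.
{A, C, F} is in BCNF.
{A, B, F} is in BCNF.

{A, B, F}; {A, C, F}; {C, D}; {D, E}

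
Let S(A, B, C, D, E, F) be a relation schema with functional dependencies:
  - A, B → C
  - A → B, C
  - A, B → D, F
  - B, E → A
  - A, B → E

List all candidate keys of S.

{A}, {B, E}

Closure of {A} is {A, B, C, D, E, F}, the whole schema; {A} is a candidate key.
Closure of {B, E} is {A, B, C, D, E, F}, the whole schema; {B, E} is a candidate key.
No proper subset of any of these is a key, and no other minimal superkey exists.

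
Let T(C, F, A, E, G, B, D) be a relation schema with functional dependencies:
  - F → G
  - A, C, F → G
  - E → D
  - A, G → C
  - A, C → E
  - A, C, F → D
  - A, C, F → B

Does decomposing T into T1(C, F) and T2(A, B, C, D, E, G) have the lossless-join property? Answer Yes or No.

The shared attributes are {C} and {C}⁺ = {C}.
T1 ⊄ {C} and T2 ⊄ {C}, so the split is lossy.

No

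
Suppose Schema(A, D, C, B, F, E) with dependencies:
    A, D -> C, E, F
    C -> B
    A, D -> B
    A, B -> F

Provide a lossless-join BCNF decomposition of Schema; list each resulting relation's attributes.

{A, C, D, E}; {A, C, F}; {B, C}

Candidate key of the original relation: {A, D}.
In {A, B, C, D, E, F}, {C} is not a superkey ({C}⁺ restricted to this set is {B, C}), so split on C -> B into {B, C} and {A, C, D, E, F}.
{B, C} has no BCNF violation.
In {A, C, D, E, F}, {A, C} is not a superkey ({A, C}⁺ restricted to this set is {A, C, F}), so split on A, C -> F into {A, C, F} and {A, C, D, E}.
{A, C, F} has no BCNF violation.
{A, C, D, E} has no BCNF violation.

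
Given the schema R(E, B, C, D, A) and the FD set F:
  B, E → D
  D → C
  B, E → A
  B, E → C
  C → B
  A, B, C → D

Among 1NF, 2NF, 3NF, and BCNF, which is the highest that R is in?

3NF

Candidate keys: {B, E}, {C, E}, {D, E}. Prime attributes: {B, C, D, E}.
For D → C we have {D}⁺ = {B, C, D}; {D} is not a superkey, so BCNF fails.
Its right-hand attributes {C} are all prime, as are those of every other non-superkey FD — the relation is in 3NF.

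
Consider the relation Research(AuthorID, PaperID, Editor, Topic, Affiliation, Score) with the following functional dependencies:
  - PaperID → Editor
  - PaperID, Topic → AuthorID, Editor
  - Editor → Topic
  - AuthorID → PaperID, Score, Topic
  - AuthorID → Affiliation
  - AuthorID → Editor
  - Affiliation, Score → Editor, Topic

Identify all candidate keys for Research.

Closure of {AuthorID} is {Affiliation, AuthorID, Editor, PaperID, Score, Topic}, the whole schema; {AuthorID} is a candidate key.
Closure of {PaperID} is {Affiliation, AuthorID, Editor, PaperID, Score, Topic}, the whole schema; {PaperID} is a candidate key.
These are minimal and exhaustive — every other superkey contains one of them.

{AuthorID}, {PaperID}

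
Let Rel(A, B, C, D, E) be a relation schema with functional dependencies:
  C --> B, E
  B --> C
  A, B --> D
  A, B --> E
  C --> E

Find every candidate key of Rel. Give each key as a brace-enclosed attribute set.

Attributes never on any right-hand side: {A} — every candidate key must contain it.
{A, B} is a candidate key since {A, B}⁺ = {A, B, C, D, E} covers every attribute.
{A, C} is a candidate key since {A, C}⁺ = {A, B, C, D, E} covers every attribute.
Any other superkey properly contains one of these, so there are no further candidate keys.

{A, B}, {A, C}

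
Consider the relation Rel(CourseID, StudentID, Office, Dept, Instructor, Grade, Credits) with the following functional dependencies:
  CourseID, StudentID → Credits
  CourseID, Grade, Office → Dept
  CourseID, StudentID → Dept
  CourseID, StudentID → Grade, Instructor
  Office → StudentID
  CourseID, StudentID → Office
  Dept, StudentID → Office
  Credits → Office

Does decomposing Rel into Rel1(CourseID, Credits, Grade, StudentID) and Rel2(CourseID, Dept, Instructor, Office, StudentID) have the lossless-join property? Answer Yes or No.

Yes

The shared attributes are {CourseID, StudentID} and {CourseID, StudentID}⁺ = {CourseID, Credits, Dept, Grade, Instructor, Office, StudentID}.
This includes all of Rel1, so the common attributes are a superkey of Rel1 — the join is lossless.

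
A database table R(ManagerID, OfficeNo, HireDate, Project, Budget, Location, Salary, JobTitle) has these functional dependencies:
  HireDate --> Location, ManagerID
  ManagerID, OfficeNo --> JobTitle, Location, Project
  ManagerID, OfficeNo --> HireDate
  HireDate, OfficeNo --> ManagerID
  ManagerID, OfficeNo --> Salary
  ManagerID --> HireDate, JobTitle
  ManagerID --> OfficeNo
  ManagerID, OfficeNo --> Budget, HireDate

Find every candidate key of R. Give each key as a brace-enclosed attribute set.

{HireDate}, {ManagerID}

Closure of {HireDate} is {Budget, HireDate, JobTitle, Location, ManagerID, OfficeNo, Project, Salary}, the whole schema; {HireDate} is a candidate key.
Closure of {ManagerID} is {Budget, HireDate, JobTitle, Location, ManagerID, OfficeNo, Project, Salary}, the whole schema; {ManagerID} is a candidate key.
These are minimal and exhaustive — every other superkey contains one of them.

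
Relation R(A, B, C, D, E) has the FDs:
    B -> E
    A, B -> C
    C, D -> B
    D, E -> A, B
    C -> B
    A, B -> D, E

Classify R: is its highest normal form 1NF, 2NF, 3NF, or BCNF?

3NF

Candidate keys: {A, B}, {A, C}, {B, D}, {C, D}, {D, E}. Prime attributes: {A, B, C, D, E}.
B -> E: {B}⁺ = {B, E}, which is not all of the attributes, so the left side is not a superkey — BCNF is violated.
Since {E} ⊆ prime attributes and every other non-superkey FD also has a prime right side, the schema is in 3NF.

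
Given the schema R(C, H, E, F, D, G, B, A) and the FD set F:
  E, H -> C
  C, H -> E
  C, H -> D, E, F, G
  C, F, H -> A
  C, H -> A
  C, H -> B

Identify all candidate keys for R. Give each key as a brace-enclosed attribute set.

{H} never appears on the right of any FD, so every key must include it.
Closure of {C, H} is {A, B, C, D, E, F, G, H}, the whole schema; {C, H} is a candidate key.
Closure of {E, H} is {A, B, C, D, E, F, G, H}, the whole schema; {E, H} is a candidate key.
These are minimal and exhaustive — every other superkey contains one of them.

{C, H}, {E, H}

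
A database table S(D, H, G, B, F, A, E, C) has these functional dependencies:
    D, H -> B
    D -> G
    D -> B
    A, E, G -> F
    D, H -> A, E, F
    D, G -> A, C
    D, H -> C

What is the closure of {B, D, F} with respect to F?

Start with {B, D, F}.
D -> G applies; add {G} → now {B, D, F, G}.
D, G -> A, C applies; add {A, C} → now {A, B, C, D, F, G}.
No further FD applies.

{A, B, C, D, F, G}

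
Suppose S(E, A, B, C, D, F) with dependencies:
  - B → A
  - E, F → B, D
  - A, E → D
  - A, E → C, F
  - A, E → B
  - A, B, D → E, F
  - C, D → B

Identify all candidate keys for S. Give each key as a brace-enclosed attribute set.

{A, E} is a candidate key since {A, E}⁺ = {A, B, C, D, E, F} covers every attribute.
{B, D} is a candidate key since {B, D}⁺ = {A, B, C, D, E, F} covers every attribute.
{B, E} is a candidate key since {B, E}⁺ = {A, B, C, D, E, F} covers every attribute.
{C, D} is a candidate key since {C, D}⁺ = {A, B, C, D, E, F} covers every attribute.
{E, F} is a candidate key since {E, F}⁺ = {A, B, C, D, E, F} covers every attribute.
These are minimal and exhaustive — every other superkey contains one of them.

{A, E}, {B, D}, {B, E}, {C, D}, {E, F}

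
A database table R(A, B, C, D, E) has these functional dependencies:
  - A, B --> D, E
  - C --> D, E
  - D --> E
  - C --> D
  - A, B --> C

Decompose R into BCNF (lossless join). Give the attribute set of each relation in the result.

Candidate key of the original relation: {A, B}.
{A, B, C, D, E}: {C} determines {C, D, E} here but is not a superkey — split on C --> D, E, giving {C, D, E} and {A, B, C}.
{C, D, E}: {D} determines {D, E} here but is not a superkey — split on D --> E, giving {D, E} and {C, D}.
{D, E} is in BCNF.
{C, D} is in BCNF.
{A, B, C} is in BCNF.

{A, B, C}; {C, D}; {D, E}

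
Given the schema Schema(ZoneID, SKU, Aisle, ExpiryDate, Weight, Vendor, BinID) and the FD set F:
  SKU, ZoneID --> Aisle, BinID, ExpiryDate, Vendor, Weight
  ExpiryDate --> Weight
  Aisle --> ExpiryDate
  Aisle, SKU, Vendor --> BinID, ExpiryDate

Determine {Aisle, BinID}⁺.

Start with {Aisle, BinID}.
Aisle --> ExpiryDate applies; add {ExpiryDate} → now {Aisle, BinID, ExpiryDate}.
ExpiryDate --> Weight applies; add {Weight} → now {Aisle, BinID, ExpiryDate, Weight}.
No further FD applies.

{Aisle, BinID, ExpiryDate, Weight}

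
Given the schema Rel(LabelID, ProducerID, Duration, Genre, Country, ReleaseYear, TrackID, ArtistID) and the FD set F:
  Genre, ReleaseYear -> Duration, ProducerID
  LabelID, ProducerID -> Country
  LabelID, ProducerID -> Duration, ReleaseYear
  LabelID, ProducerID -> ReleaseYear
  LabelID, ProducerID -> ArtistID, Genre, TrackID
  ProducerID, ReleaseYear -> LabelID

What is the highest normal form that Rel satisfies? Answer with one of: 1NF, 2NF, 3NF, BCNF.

BCNF

Candidate keys: {Genre, ReleaseYear}, {LabelID, ProducerID}, {ProducerID, ReleaseYear}. Prime attributes: {Genre, LabelID, ProducerID, ReleaseYear}.
The left-hand side of every FD is a superkey, so BCNF is satisfied.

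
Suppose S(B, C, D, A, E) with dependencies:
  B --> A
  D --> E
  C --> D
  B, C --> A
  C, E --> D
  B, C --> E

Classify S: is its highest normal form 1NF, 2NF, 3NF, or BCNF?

Candidate key: {B, C}. Prime attributes: {B, C}.
For B --> A we have {B}⁺ = {A, B}; {B} is not a superkey, so BCNF fails.
B --> A has non-prime {A} on the right and a non-superkey on the left, so 3NF fails.
The proper key subset {B} of {B, C} determines non-prime {A}, so the relation is not even in 2NF.

1NF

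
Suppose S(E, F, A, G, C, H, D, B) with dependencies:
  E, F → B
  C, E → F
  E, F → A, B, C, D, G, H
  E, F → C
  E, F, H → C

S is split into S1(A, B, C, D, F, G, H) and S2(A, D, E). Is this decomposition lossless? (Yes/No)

No

S1 ∩ S2 = {A, D}; its closure under F is {A, D}.
S1 ⊄ {A, D} and S2 ⊄ {A, D}, so the split is lossy.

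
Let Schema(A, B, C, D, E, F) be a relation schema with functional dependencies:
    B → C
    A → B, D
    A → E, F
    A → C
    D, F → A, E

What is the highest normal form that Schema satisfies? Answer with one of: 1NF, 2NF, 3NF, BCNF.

2NF

Candidate keys: {A}, {D, F}. Prime attributes: {A, D, F}.
B → C: {B}⁺ = {B, C}, which is not all of the attributes, so the left side is not a superkey — BCNF is violated.
Because {C} is non-prime and the left side of B → C is not a superkey, the relation is not in 3NF.
Checking every proper subset of each key, none determines a non-prime attribute — 2NF is satisfied.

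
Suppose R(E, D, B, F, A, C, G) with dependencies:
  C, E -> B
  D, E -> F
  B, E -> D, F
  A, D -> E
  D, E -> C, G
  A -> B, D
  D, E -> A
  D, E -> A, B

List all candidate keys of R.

{A} is a candidate key since {A}⁺ = {A, B, C, D, E, F, G} covers every attribute.
{B, E} is a candidate key since {B, E}⁺ = {A, B, C, D, E, F, G} covers every attribute.
{C, E} is a candidate key since {C, E}⁺ = {A, B, C, D, E, F, G} covers every attribute.
{D, E} is a candidate key since {D, E}⁺ = {A, B, C, D, E, F, G} covers every attribute.
Any other superkey properly contains one of these, so there are no further candidate keys.

{A}, {B, E}, {C, E}, {D, E}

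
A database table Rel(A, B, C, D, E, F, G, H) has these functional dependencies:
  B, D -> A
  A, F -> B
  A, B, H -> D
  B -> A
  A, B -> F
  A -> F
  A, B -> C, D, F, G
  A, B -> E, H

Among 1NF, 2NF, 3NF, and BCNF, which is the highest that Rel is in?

Candidate keys: {A}, {B}. Prime attributes: {A, B}.
Every FD has a superkey on the left, so the relation is in BCNF.

BCNF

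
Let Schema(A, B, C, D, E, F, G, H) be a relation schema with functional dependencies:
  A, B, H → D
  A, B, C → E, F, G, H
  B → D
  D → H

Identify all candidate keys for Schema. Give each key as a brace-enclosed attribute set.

{A, B, C}

Attributes never on any right-hand side: {A, B, C} — every candidate key must contain all of them.
Closure of {A, B, C} is {A, B, C, D, E, F, G, H}, the whole schema; {A, B, C} is a candidate key.
No other minimal set has full closure, so this is the only candidate key.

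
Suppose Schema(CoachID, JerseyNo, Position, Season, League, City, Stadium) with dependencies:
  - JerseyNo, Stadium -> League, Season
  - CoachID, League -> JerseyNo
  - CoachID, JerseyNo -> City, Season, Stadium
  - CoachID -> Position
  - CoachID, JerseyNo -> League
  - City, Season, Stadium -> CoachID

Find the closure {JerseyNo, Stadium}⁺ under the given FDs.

{JerseyNo, League, Season, Stadium}

Start with {JerseyNo, Stadium}.
JerseyNo, Stadium -> League, Season applies; add {League, Season} → now {JerseyNo, League, Season, Stadium}.
No further FD applies.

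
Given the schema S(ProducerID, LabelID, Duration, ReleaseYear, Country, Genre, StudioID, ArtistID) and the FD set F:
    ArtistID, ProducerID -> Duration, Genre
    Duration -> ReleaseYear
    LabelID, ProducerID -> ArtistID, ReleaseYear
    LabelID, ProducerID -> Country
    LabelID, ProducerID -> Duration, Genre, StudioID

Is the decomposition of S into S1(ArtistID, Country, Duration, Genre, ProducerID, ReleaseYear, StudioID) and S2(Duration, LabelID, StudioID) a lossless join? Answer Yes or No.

The shared attributes are {Duration, StudioID} and {Duration, StudioID}⁺ = {Duration, ReleaseYear, StudioID}.
Neither S1 nor S2 is contained in that closure, so the decomposition is lossy.

No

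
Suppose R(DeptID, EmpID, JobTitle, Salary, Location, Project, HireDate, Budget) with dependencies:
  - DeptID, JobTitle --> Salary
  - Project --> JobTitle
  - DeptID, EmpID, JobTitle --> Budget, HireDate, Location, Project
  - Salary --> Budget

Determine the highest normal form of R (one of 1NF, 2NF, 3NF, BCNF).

Candidate keys: {DeptID, EmpID, JobTitle}, {DeptID, EmpID, Project}. Prime attributes: {DeptID, EmpID, JobTitle, Project}.
For DeptID, JobTitle --> Salary we have {DeptID, JobTitle}⁺ = {Budget, DeptID, JobTitle, Salary}; {DeptID, JobTitle} is not a superkey, so BCNF fails.
DeptID, JobTitle --> Salary has non-prime {Salary} on the right and a non-superkey on the left, so 3NF fails.
{DeptID, JobTitle} is a proper subset of the key {DeptID, EmpID, JobTitle}, and {DeptID, JobTitle}⁺ contains the non-prime attributes {Budget, Salary} — a partial dependency, so 2NF is violated.

1NF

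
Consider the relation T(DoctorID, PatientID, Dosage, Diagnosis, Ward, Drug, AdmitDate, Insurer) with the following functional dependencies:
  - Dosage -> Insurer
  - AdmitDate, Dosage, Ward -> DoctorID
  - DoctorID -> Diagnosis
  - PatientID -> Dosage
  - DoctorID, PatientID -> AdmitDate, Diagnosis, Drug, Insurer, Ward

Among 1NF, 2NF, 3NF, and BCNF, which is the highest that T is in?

Candidate keys: {AdmitDate, PatientID, Ward}, {DoctorID, PatientID}. Prime attributes: {AdmitDate, DoctorID, PatientID, Ward}.
For Dosage -> Insurer we have {Dosage}⁺ = {Dosage, Insurer}; {Dosage} is not a superkey, so BCNF fails.
Dosage -> Insurer determines the non-prime attribute {Insurer} from a non-superkey — 3NF is violated.
{DoctorID} is a proper subset of the key {DoctorID, PatientID}, and {DoctorID}⁺ contains the non-prime attribute {Diagnosis} — a partial dependency, so 2NF is violated.

1NF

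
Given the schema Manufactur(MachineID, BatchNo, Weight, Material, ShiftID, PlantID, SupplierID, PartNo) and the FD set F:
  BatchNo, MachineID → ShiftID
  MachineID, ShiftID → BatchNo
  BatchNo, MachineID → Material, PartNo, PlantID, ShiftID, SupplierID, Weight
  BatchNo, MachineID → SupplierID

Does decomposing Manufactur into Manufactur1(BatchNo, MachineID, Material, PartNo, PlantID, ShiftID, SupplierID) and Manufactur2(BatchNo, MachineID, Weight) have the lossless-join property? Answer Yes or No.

Manufactur1 ∩ Manufactur2 = {BatchNo, MachineID}; its closure under F is {BatchNo, MachineID, Material, PartNo, PlantID, ShiftID, SupplierID, Weight}.
This includes all of Manufactur1, so the common attributes are a superkey of Manufactur1 — the join is lossless.

Yes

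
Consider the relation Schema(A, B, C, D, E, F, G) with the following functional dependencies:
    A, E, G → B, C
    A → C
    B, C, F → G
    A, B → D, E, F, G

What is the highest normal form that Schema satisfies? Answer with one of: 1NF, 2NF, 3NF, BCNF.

Candidate keys: {A, B}, {A, E, G}. Prime attributes: {A, B, E, G}.
A → C breaks BCNF: {A}⁺ = {A, C}, so {A} is not a superkey.
A → C has non-prime {C} on the right and a non-superkey on the left, so 3NF fails.
{A} is a proper subset of the key {A, B}, and {A}⁺ contains the non-prime attribute {C} — a partial dependency, so 2NF is violated.

1NF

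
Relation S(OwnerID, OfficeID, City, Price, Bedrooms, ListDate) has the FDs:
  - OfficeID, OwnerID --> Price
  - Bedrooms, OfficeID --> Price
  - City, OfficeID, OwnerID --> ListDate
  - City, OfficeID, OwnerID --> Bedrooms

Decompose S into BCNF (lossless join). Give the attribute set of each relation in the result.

Candidate key of the original relation: {City, OfficeID, OwnerID}.
In {Bedrooms, City, ListDate, OfficeID, OwnerID, Price}, {OfficeID, OwnerID} is not a superkey ({OfficeID, OwnerID}⁺ restricted to this set is {OfficeID, OwnerID, Price}), so split on OfficeID, OwnerID --> Price into {OfficeID, OwnerID, Price} and {Bedrooms, City, ListDate, OfficeID, OwnerID}.
{OfficeID, OwnerID, Price}: every determinant is a superkey — BCNF.
{Bedrooms, City, ListDate, OfficeID, OwnerID}: every determinant is a superkey — BCNF.

{Bedrooms, City, ListDate, OfficeID, OwnerID}; {OfficeID, OwnerID, Price}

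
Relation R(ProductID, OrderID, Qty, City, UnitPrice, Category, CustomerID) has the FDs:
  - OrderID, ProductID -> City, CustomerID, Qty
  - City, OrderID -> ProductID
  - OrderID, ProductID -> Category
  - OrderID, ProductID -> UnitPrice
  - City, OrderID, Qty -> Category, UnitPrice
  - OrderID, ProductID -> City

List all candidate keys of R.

{OrderID} never appears on the right of any FD, so every key must include it.
{City, OrderID}⁺ = {Category, City, CustomerID, OrderID, ProductID, Qty, UnitPrice}, which is every attribute, so {City, OrderID} is a candidate key.
{OrderID, ProductID}⁺ = {Category, City, CustomerID, OrderID, ProductID, Qty, UnitPrice}, which is every attribute, so {OrderID, ProductID} is a candidate key.
No proper subset of any of these is a key, and no other minimal superkey exists.

{City, OrderID}, {OrderID, ProductID}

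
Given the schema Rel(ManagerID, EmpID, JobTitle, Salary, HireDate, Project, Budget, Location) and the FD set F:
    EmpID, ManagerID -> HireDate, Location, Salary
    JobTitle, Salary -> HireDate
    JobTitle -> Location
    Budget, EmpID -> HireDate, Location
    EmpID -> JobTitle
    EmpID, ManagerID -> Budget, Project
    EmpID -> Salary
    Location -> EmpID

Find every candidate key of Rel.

Attributes never on any right-hand side: {ManagerID} — every candidate key must contain it.
{EmpID, ManagerID}⁺ = {Budget, EmpID, HireDate, JobTitle, Location, ManagerID, Project, Salary}, which is every attribute, so {EmpID, ManagerID} is a candidate key.
{JobTitle, ManagerID}⁺ = {Budget, EmpID, HireDate, JobTitle, Location, ManagerID, Project, Salary}, which is every attribute, so {JobTitle, ManagerID} is a candidate key.
{Location, ManagerID}⁺ = {Budget, EmpID, HireDate, JobTitle, Location, ManagerID, Project, Salary}, which is every attribute, so {Location, ManagerID} is a candidate key.
No proper subset of any of these is a key, and no other minimal superkey exists.

{EmpID, ManagerID}, {JobTitle, ManagerID}, {Location, ManagerID}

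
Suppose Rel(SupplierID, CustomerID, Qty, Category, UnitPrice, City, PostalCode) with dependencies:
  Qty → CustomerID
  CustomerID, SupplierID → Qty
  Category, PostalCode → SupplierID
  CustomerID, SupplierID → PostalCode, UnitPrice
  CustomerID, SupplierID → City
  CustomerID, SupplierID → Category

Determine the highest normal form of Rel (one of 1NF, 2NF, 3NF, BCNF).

Candidate keys: {Category, CustomerID, PostalCode}, {Category, PostalCode, Qty}, {CustomerID, SupplierID}, {Qty, SupplierID}. Prime attributes: {Category, CustomerID, PostalCode, Qty, SupplierID}.
For Qty → CustomerID we have {Qty}⁺ = {CustomerID, Qty}; {Qty} is not a superkey, so BCNF fails.
But every attribute on its right side ({CustomerID}) is prime, and the same holds for every other non-superkey FD, so 3NF still holds.

3NF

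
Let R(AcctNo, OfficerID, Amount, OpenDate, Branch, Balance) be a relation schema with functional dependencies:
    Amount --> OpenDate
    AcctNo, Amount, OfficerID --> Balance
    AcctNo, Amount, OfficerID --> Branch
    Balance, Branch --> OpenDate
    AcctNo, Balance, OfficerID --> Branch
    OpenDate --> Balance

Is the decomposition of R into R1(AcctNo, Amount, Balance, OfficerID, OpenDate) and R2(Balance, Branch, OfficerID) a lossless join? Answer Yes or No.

R1 ∩ R2 = {Balance, OfficerID}; its closure under F is {Balance, OfficerID}.
The closure covers neither R1 nor R2 entirely; the join is not lossless.

No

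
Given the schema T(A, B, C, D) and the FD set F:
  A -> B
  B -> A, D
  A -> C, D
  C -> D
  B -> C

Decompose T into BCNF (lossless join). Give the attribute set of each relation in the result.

{A, B, C}; {C, D}

Candidate keys of the original relation: {A}, {B}.
{A, B, C, D}: {C} determines {C, D} here but is not a superkey — split on C -> D, giving {C, D} and {A, B, C}.
{C, D} is in BCNF.
{A, B, C} is in BCNF.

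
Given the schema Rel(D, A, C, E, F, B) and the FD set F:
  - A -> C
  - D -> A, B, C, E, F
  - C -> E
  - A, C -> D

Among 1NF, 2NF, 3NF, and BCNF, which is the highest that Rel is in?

Candidate keys: {A}, {D}. Prime attributes: {A, D}.
C -> E breaks BCNF: {C}⁺ = {C, E}, so {C} is not a superkey.
C -> E determines the non-prime attribute {E} from a non-superkey — 3NF is violated.
With only single-attribute keys there can be no partial dependency, so 2NF holds.

2NF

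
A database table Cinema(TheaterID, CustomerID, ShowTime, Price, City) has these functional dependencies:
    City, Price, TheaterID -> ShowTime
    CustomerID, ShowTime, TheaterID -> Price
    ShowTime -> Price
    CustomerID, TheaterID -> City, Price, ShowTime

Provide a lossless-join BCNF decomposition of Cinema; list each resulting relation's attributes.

Candidate key of the original relation: {CustomerID, TheaterID}.
Within {City, CustomerID, Price, ShowTime, TheaterID}: {City, Price, TheaterID}⁺ ∩ {City, CustomerID, Price, ShowTime, TheaterID} = {City, Price, ShowTime, TheaterID}, not the whole set, so City, Price, TheaterID -> ShowTime violates BCNF; decompose into {City, Price, ShowTime, TheaterID} and {City, CustomerID, Price, TheaterID}.
Within {City, Price, ShowTime, TheaterID}: {ShowTime}⁺ ∩ {City, Price, ShowTime, TheaterID} = {Price, ShowTime}, not the whole set, so ShowTime -> Price violates BCNF; decompose into {Price, ShowTime} and {City, ShowTime, TheaterID}.
{Price, ShowTime} is in BCNF.
{City, ShowTime, TheaterID} is in BCNF.
{City, CustomerID, Price, TheaterID} is in BCNF.

{City, CustomerID, Price, TheaterID}; {City, ShowTime, TheaterID}; {Price, ShowTime}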